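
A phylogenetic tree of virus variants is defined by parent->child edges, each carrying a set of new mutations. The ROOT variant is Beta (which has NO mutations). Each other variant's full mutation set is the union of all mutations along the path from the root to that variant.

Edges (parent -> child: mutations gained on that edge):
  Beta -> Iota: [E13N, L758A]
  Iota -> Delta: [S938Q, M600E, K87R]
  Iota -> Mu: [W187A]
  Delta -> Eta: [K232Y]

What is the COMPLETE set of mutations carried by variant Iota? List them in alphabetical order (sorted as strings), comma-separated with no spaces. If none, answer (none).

Answer: E13N,L758A

Derivation:
At Beta: gained [] -> total []
At Iota: gained ['E13N', 'L758A'] -> total ['E13N', 'L758A']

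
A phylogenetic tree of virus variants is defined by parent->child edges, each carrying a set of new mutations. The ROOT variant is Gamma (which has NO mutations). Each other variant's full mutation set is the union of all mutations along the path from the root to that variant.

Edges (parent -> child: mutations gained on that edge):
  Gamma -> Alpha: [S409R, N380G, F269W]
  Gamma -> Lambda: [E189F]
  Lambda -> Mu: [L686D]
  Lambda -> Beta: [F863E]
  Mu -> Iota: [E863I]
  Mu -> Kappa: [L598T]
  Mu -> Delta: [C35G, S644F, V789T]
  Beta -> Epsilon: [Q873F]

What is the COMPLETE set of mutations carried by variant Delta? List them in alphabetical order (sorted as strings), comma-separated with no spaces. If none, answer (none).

At Gamma: gained [] -> total []
At Lambda: gained ['E189F'] -> total ['E189F']
At Mu: gained ['L686D'] -> total ['E189F', 'L686D']
At Delta: gained ['C35G', 'S644F', 'V789T'] -> total ['C35G', 'E189F', 'L686D', 'S644F', 'V789T']

Answer: C35G,E189F,L686D,S644F,V789T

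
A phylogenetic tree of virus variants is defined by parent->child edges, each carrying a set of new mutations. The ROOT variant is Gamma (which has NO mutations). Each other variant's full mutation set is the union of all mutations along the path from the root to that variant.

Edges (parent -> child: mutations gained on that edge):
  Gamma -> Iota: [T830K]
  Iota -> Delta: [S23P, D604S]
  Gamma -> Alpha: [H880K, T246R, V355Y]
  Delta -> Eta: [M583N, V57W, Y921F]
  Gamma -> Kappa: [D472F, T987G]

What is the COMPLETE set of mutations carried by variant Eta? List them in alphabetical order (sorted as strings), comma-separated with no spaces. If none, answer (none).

At Gamma: gained [] -> total []
At Iota: gained ['T830K'] -> total ['T830K']
At Delta: gained ['S23P', 'D604S'] -> total ['D604S', 'S23P', 'T830K']
At Eta: gained ['M583N', 'V57W', 'Y921F'] -> total ['D604S', 'M583N', 'S23P', 'T830K', 'V57W', 'Y921F']

Answer: D604S,M583N,S23P,T830K,V57W,Y921F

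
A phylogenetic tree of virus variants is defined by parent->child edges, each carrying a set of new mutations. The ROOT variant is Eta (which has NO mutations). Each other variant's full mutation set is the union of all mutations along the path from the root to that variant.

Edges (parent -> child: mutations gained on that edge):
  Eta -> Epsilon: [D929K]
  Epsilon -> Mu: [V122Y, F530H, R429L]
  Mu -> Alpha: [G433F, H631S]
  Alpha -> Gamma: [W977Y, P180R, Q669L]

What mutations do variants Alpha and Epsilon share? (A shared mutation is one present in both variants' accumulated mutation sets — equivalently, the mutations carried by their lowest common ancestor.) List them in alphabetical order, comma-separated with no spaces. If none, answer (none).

Answer: D929K

Derivation:
Accumulating mutations along path to Alpha:
  At Eta: gained [] -> total []
  At Epsilon: gained ['D929K'] -> total ['D929K']
  At Mu: gained ['V122Y', 'F530H', 'R429L'] -> total ['D929K', 'F530H', 'R429L', 'V122Y']
  At Alpha: gained ['G433F', 'H631S'] -> total ['D929K', 'F530H', 'G433F', 'H631S', 'R429L', 'V122Y']
Mutations(Alpha) = ['D929K', 'F530H', 'G433F', 'H631S', 'R429L', 'V122Y']
Accumulating mutations along path to Epsilon:
  At Eta: gained [] -> total []
  At Epsilon: gained ['D929K'] -> total ['D929K']
Mutations(Epsilon) = ['D929K']
Intersection: ['D929K', 'F530H', 'G433F', 'H631S', 'R429L', 'V122Y'] ∩ ['D929K'] = ['D929K']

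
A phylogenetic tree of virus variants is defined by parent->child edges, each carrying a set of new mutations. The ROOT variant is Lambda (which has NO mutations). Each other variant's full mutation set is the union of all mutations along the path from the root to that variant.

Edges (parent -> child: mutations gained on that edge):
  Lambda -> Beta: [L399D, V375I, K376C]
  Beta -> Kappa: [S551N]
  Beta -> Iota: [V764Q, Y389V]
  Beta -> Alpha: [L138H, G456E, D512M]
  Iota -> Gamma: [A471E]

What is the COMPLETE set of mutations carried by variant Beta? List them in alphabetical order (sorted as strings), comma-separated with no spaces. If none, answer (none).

Answer: K376C,L399D,V375I

Derivation:
At Lambda: gained [] -> total []
At Beta: gained ['L399D', 'V375I', 'K376C'] -> total ['K376C', 'L399D', 'V375I']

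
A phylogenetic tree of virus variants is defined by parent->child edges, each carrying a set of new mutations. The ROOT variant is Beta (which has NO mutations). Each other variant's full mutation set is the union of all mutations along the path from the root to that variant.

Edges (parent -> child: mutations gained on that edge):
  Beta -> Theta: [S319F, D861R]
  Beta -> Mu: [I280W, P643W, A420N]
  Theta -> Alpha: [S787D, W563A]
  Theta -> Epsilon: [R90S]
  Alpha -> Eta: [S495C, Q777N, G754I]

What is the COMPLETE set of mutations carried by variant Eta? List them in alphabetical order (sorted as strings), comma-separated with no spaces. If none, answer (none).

Answer: D861R,G754I,Q777N,S319F,S495C,S787D,W563A

Derivation:
At Beta: gained [] -> total []
At Theta: gained ['S319F', 'D861R'] -> total ['D861R', 'S319F']
At Alpha: gained ['S787D', 'W563A'] -> total ['D861R', 'S319F', 'S787D', 'W563A']
At Eta: gained ['S495C', 'Q777N', 'G754I'] -> total ['D861R', 'G754I', 'Q777N', 'S319F', 'S495C', 'S787D', 'W563A']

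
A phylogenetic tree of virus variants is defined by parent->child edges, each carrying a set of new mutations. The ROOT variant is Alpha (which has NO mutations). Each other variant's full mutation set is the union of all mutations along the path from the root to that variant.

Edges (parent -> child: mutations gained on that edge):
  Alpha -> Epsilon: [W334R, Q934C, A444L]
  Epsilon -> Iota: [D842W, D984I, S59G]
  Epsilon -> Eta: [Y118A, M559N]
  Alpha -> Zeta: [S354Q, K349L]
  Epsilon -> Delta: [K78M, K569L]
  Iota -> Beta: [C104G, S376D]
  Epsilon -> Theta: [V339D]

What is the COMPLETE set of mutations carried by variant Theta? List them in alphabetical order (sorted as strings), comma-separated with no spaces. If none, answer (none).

At Alpha: gained [] -> total []
At Epsilon: gained ['W334R', 'Q934C', 'A444L'] -> total ['A444L', 'Q934C', 'W334R']
At Theta: gained ['V339D'] -> total ['A444L', 'Q934C', 'V339D', 'W334R']

Answer: A444L,Q934C,V339D,W334R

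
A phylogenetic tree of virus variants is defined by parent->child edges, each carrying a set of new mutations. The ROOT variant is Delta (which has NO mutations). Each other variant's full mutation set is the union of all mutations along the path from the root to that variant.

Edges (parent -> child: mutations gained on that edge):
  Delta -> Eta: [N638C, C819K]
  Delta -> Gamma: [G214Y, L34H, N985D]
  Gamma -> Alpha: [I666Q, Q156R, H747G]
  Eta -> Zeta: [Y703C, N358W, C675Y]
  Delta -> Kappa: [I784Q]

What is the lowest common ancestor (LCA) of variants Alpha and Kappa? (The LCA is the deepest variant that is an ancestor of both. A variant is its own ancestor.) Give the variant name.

Path from root to Alpha: Delta -> Gamma -> Alpha
  ancestors of Alpha: {Delta, Gamma, Alpha}
Path from root to Kappa: Delta -> Kappa
  ancestors of Kappa: {Delta, Kappa}
Common ancestors: {Delta}
Walk up from Kappa: Kappa (not in ancestors of Alpha), Delta (in ancestors of Alpha)
Deepest common ancestor (LCA) = Delta

Answer: Delta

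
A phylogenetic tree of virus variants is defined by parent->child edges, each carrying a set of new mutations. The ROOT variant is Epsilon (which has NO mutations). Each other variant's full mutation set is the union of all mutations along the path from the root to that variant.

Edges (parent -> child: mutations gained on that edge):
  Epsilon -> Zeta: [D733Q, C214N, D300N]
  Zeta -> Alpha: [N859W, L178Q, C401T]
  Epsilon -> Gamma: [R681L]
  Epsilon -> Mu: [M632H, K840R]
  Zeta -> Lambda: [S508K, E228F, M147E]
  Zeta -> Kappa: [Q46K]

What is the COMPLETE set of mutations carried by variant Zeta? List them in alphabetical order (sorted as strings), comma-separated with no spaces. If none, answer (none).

At Epsilon: gained [] -> total []
At Zeta: gained ['D733Q', 'C214N', 'D300N'] -> total ['C214N', 'D300N', 'D733Q']

Answer: C214N,D300N,D733Q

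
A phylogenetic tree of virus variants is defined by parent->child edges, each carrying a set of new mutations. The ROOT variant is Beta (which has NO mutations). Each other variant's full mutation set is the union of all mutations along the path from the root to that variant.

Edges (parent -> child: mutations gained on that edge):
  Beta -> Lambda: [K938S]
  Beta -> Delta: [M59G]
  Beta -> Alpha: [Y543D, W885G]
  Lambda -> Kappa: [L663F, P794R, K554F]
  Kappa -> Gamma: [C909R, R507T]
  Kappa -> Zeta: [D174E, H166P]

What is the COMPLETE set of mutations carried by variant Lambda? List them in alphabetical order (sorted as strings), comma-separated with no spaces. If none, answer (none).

At Beta: gained [] -> total []
At Lambda: gained ['K938S'] -> total ['K938S']

Answer: K938S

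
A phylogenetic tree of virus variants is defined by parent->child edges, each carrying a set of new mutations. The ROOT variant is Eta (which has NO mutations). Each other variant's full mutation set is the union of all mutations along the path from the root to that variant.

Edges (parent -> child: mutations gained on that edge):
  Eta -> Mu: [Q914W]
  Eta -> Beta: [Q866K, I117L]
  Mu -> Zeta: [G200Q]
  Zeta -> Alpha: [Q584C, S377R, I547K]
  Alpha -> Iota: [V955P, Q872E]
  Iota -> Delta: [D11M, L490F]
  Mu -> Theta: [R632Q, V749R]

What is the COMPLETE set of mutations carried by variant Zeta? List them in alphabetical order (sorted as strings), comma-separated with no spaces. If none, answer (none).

At Eta: gained [] -> total []
At Mu: gained ['Q914W'] -> total ['Q914W']
At Zeta: gained ['G200Q'] -> total ['G200Q', 'Q914W']

Answer: G200Q,Q914W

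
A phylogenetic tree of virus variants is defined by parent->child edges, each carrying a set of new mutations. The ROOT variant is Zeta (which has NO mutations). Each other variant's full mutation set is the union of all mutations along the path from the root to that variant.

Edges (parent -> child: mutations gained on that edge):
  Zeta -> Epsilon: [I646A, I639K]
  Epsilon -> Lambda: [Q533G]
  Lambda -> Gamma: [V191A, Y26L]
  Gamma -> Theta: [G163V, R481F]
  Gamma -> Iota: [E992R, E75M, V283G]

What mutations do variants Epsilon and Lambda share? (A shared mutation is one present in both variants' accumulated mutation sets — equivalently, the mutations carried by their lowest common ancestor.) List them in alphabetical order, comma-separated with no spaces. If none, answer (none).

Accumulating mutations along path to Epsilon:
  At Zeta: gained [] -> total []
  At Epsilon: gained ['I646A', 'I639K'] -> total ['I639K', 'I646A']
Mutations(Epsilon) = ['I639K', 'I646A']
Accumulating mutations along path to Lambda:
  At Zeta: gained [] -> total []
  At Epsilon: gained ['I646A', 'I639K'] -> total ['I639K', 'I646A']
  At Lambda: gained ['Q533G'] -> total ['I639K', 'I646A', 'Q533G']
Mutations(Lambda) = ['I639K', 'I646A', 'Q533G']
Intersection: ['I639K', 'I646A'] ∩ ['I639K', 'I646A', 'Q533G'] = ['I639K', 'I646A']

Answer: I639K,I646A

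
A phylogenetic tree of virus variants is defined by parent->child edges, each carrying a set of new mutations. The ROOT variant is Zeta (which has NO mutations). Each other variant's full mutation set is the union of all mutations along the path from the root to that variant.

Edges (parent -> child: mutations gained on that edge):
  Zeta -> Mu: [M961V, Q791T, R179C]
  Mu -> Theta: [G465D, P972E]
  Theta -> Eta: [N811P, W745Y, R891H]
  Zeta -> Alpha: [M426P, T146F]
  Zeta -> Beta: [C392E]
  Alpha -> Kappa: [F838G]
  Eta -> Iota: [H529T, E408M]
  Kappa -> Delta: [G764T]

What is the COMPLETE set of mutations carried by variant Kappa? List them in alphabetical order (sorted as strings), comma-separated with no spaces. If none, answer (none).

Answer: F838G,M426P,T146F

Derivation:
At Zeta: gained [] -> total []
At Alpha: gained ['M426P', 'T146F'] -> total ['M426P', 'T146F']
At Kappa: gained ['F838G'] -> total ['F838G', 'M426P', 'T146F']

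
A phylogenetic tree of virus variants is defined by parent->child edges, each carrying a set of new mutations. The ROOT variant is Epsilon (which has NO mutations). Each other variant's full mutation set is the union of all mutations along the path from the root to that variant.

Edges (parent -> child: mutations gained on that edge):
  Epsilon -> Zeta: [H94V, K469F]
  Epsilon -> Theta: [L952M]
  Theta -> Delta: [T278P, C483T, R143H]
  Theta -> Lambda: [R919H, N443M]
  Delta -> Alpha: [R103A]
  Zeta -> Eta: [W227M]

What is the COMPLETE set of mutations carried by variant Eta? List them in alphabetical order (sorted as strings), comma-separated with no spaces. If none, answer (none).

Answer: H94V,K469F,W227M

Derivation:
At Epsilon: gained [] -> total []
At Zeta: gained ['H94V', 'K469F'] -> total ['H94V', 'K469F']
At Eta: gained ['W227M'] -> total ['H94V', 'K469F', 'W227M']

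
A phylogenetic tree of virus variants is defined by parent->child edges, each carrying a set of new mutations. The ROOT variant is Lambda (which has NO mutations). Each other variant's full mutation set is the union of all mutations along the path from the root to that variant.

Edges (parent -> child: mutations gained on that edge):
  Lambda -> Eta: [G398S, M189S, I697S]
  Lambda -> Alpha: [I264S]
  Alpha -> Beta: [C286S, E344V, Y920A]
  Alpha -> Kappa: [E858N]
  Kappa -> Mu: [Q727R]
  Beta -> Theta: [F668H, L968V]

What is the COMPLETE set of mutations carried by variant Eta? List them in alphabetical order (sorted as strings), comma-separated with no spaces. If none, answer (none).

At Lambda: gained [] -> total []
At Eta: gained ['G398S', 'M189S', 'I697S'] -> total ['G398S', 'I697S', 'M189S']

Answer: G398S,I697S,M189S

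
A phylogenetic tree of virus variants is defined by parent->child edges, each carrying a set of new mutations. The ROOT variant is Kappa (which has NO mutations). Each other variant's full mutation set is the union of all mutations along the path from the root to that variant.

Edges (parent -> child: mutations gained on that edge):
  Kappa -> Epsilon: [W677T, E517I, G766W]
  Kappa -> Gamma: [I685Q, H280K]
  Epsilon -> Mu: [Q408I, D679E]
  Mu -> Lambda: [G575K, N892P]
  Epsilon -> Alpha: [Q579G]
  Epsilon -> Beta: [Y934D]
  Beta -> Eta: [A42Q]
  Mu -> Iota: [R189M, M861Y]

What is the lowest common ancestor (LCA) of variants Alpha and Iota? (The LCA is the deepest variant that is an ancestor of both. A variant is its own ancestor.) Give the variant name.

Answer: Epsilon

Derivation:
Path from root to Alpha: Kappa -> Epsilon -> Alpha
  ancestors of Alpha: {Kappa, Epsilon, Alpha}
Path from root to Iota: Kappa -> Epsilon -> Mu -> Iota
  ancestors of Iota: {Kappa, Epsilon, Mu, Iota}
Common ancestors: {Kappa, Epsilon}
Walk up from Iota: Iota (not in ancestors of Alpha), Mu (not in ancestors of Alpha), Epsilon (in ancestors of Alpha), Kappa (in ancestors of Alpha)
Deepest common ancestor (LCA) = Epsilon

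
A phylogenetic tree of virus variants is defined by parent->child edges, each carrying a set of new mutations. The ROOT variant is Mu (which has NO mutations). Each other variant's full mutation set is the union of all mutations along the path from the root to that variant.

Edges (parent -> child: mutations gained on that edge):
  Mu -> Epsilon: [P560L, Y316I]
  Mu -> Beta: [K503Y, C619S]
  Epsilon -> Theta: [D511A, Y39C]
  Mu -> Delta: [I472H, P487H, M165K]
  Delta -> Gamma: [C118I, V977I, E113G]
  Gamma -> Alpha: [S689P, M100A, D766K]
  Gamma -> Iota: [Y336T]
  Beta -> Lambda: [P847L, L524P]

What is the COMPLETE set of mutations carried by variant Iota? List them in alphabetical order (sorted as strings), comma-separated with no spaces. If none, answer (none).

At Mu: gained [] -> total []
At Delta: gained ['I472H', 'P487H', 'M165K'] -> total ['I472H', 'M165K', 'P487H']
At Gamma: gained ['C118I', 'V977I', 'E113G'] -> total ['C118I', 'E113G', 'I472H', 'M165K', 'P487H', 'V977I']
At Iota: gained ['Y336T'] -> total ['C118I', 'E113G', 'I472H', 'M165K', 'P487H', 'V977I', 'Y336T']

Answer: C118I,E113G,I472H,M165K,P487H,V977I,Y336T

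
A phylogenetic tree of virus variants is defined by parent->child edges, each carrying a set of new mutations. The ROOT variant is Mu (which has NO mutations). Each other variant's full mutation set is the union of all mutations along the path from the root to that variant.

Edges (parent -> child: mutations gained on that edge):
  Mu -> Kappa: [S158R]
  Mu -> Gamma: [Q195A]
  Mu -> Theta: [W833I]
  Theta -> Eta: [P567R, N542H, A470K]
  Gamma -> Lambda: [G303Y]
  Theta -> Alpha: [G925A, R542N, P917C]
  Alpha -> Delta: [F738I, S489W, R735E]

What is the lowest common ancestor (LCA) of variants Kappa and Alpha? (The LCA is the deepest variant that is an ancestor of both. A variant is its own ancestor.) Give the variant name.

Path from root to Kappa: Mu -> Kappa
  ancestors of Kappa: {Mu, Kappa}
Path from root to Alpha: Mu -> Theta -> Alpha
  ancestors of Alpha: {Mu, Theta, Alpha}
Common ancestors: {Mu}
Walk up from Alpha: Alpha (not in ancestors of Kappa), Theta (not in ancestors of Kappa), Mu (in ancestors of Kappa)
Deepest common ancestor (LCA) = Mu

Answer: Mu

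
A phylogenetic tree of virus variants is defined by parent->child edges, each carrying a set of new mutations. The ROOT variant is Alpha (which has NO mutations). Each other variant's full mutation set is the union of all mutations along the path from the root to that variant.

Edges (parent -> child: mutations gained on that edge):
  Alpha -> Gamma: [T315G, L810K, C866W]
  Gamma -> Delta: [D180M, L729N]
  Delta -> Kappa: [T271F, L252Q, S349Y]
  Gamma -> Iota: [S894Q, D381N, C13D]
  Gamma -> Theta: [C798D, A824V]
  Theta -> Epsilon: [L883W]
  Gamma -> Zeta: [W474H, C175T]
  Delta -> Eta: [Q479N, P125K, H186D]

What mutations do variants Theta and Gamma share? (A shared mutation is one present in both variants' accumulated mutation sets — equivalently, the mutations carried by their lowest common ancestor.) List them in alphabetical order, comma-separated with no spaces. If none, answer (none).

Answer: C866W,L810K,T315G

Derivation:
Accumulating mutations along path to Theta:
  At Alpha: gained [] -> total []
  At Gamma: gained ['T315G', 'L810K', 'C866W'] -> total ['C866W', 'L810K', 'T315G']
  At Theta: gained ['C798D', 'A824V'] -> total ['A824V', 'C798D', 'C866W', 'L810K', 'T315G']
Mutations(Theta) = ['A824V', 'C798D', 'C866W', 'L810K', 'T315G']
Accumulating mutations along path to Gamma:
  At Alpha: gained [] -> total []
  At Gamma: gained ['T315G', 'L810K', 'C866W'] -> total ['C866W', 'L810K', 'T315G']
Mutations(Gamma) = ['C866W', 'L810K', 'T315G']
Intersection: ['A824V', 'C798D', 'C866W', 'L810K', 'T315G'] ∩ ['C866W', 'L810K', 'T315G'] = ['C866W', 'L810K', 'T315G']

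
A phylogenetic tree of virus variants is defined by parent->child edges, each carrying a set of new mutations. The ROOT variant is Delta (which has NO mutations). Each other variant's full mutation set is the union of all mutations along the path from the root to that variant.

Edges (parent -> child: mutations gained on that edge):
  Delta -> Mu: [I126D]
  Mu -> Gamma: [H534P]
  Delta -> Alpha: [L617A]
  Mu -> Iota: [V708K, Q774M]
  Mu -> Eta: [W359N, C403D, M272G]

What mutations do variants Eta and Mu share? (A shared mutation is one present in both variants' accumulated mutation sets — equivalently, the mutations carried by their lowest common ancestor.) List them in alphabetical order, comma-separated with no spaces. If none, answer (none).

Accumulating mutations along path to Eta:
  At Delta: gained [] -> total []
  At Mu: gained ['I126D'] -> total ['I126D']
  At Eta: gained ['W359N', 'C403D', 'M272G'] -> total ['C403D', 'I126D', 'M272G', 'W359N']
Mutations(Eta) = ['C403D', 'I126D', 'M272G', 'W359N']
Accumulating mutations along path to Mu:
  At Delta: gained [] -> total []
  At Mu: gained ['I126D'] -> total ['I126D']
Mutations(Mu) = ['I126D']
Intersection: ['C403D', 'I126D', 'M272G', 'W359N'] ∩ ['I126D'] = ['I126D']

Answer: I126D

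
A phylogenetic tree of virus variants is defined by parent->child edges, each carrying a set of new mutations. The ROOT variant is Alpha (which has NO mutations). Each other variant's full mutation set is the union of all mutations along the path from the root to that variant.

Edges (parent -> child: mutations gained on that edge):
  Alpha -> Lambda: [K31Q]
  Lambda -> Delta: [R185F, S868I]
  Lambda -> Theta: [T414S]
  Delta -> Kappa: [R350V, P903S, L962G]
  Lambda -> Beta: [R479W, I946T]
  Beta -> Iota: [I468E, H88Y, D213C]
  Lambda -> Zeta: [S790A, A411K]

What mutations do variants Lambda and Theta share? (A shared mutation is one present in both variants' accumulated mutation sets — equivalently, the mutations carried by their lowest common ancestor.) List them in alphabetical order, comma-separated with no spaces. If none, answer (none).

Answer: K31Q

Derivation:
Accumulating mutations along path to Lambda:
  At Alpha: gained [] -> total []
  At Lambda: gained ['K31Q'] -> total ['K31Q']
Mutations(Lambda) = ['K31Q']
Accumulating mutations along path to Theta:
  At Alpha: gained [] -> total []
  At Lambda: gained ['K31Q'] -> total ['K31Q']
  At Theta: gained ['T414S'] -> total ['K31Q', 'T414S']
Mutations(Theta) = ['K31Q', 'T414S']
Intersection: ['K31Q'] ∩ ['K31Q', 'T414S'] = ['K31Q']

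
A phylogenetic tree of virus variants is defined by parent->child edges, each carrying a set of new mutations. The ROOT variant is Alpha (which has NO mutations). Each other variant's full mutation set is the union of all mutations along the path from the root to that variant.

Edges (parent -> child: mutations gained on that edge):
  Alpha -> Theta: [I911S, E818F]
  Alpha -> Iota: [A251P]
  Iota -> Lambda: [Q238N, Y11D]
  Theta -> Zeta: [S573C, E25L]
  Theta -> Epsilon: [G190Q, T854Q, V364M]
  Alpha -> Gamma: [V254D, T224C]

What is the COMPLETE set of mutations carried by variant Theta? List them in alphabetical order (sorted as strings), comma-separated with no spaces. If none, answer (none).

At Alpha: gained [] -> total []
At Theta: gained ['I911S', 'E818F'] -> total ['E818F', 'I911S']

Answer: E818F,I911S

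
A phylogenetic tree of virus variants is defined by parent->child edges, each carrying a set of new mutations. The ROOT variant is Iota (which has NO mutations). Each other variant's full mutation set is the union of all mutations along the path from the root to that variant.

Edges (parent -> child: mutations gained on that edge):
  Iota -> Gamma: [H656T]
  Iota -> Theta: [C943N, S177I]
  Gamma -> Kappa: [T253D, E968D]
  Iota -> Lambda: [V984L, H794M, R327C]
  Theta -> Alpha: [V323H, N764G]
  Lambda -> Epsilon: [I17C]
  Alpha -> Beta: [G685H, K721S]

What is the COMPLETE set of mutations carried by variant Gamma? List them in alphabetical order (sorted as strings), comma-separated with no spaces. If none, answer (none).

Answer: H656T

Derivation:
At Iota: gained [] -> total []
At Gamma: gained ['H656T'] -> total ['H656T']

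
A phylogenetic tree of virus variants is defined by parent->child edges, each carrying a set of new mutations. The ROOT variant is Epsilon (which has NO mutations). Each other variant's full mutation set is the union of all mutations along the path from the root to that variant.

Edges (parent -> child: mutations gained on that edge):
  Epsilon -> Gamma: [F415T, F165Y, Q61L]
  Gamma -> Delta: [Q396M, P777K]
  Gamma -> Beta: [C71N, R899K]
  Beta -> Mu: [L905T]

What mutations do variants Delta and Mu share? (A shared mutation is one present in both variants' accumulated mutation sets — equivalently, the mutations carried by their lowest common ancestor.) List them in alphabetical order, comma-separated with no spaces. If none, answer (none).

Answer: F165Y,F415T,Q61L

Derivation:
Accumulating mutations along path to Delta:
  At Epsilon: gained [] -> total []
  At Gamma: gained ['F415T', 'F165Y', 'Q61L'] -> total ['F165Y', 'F415T', 'Q61L']
  At Delta: gained ['Q396M', 'P777K'] -> total ['F165Y', 'F415T', 'P777K', 'Q396M', 'Q61L']
Mutations(Delta) = ['F165Y', 'F415T', 'P777K', 'Q396M', 'Q61L']
Accumulating mutations along path to Mu:
  At Epsilon: gained [] -> total []
  At Gamma: gained ['F415T', 'F165Y', 'Q61L'] -> total ['F165Y', 'F415T', 'Q61L']
  At Beta: gained ['C71N', 'R899K'] -> total ['C71N', 'F165Y', 'F415T', 'Q61L', 'R899K']
  At Mu: gained ['L905T'] -> total ['C71N', 'F165Y', 'F415T', 'L905T', 'Q61L', 'R899K']
Mutations(Mu) = ['C71N', 'F165Y', 'F415T', 'L905T', 'Q61L', 'R899K']
Intersection: ['F165Y', 'F415T', 'P777K', 'Q396M', 'Q61L'] ∩ ['C71N', 'F165Y', 'F415T', 'L905T', 'Q61L', 'R899K'] = ['F165Y', 'F415T', 'Q61L']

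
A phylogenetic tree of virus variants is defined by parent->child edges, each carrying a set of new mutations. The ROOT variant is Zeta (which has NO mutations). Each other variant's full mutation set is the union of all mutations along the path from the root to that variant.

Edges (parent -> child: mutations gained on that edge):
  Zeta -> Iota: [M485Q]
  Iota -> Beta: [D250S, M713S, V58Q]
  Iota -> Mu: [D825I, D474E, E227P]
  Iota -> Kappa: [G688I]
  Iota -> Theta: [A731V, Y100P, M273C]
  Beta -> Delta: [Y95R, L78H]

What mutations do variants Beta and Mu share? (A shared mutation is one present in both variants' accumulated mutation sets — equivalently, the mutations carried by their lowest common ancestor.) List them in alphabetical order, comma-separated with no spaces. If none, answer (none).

Answer: M485Q

Derivation:
Accumulating mutations along path to Beta:
  At Zeta: gained [] -> total []
  At Iota: gained ['M485Q'] -> total ['M485Q']
  At Beta: gained ['D250S', 'M713S', 'V58Q'] -> total ['D250S', 'M485Q', 'M713S', 'V58Q']
Mutations(Beta) = ['D250S', 'M485Q', 'M713S', 'V58Q']
Accumulating mutations along path to Mu:
  At Zeta: gained [] -> total []
  At Iota: gained ['M485Q'] -> total ['M485Q']
  At Mu: gained ['D825I', 'D474E', 'E227P'] -> total ['D474E', 'D825I', 'E227P', 'M485Q']
Mutations(Mu) = ['D474E', 'D825I', 'E227P', 'M485Q']
Intersection: ['D250S', 'M485Q', 'M713S', 'V58Q'] ∩ ['D474E', 'D825I', 'E227P', 'M485Q'] = ['M485Q']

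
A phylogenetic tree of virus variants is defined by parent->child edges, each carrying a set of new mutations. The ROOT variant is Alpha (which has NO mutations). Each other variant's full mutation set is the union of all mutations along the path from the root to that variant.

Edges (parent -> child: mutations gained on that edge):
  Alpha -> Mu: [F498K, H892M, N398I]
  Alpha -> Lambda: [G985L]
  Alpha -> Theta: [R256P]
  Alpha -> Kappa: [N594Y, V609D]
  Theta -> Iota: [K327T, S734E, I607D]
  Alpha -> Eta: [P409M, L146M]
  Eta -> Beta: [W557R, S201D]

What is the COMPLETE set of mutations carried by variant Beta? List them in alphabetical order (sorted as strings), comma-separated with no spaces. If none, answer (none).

Answer: L146M,P409M,S201D,W557R

Derivation:
At Alpha: gained [] -> total []
At Eta: gained ['P409M', 'L146M'] -> total ['L146M', 'P409M']
At Beta: gained ['W557R', 'S201D'] -> total ['L146M', 'P409M', 'S201D', 'W557R']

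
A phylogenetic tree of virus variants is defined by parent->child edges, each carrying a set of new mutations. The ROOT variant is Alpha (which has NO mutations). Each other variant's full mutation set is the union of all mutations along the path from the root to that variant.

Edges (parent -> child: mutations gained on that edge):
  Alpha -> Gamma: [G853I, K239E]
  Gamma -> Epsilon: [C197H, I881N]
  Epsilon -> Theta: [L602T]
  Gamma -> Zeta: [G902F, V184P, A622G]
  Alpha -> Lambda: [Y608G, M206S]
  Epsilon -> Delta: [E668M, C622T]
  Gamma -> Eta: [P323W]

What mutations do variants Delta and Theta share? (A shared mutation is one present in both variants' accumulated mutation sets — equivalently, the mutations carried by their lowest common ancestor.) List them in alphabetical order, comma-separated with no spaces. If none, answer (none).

Accumulating mutations along path to Delta:
  At Alpha: gained [] -> total []
  At Gamma: gained ['G853I', 'K239E'] -> total ['G853I', 'K239E']
  At Epsilon: gained ['C197H', 'I881N'] -> total ['C197H', 'G853I', 'I881N', 'K239E']
  At Delta: gained ['E668M', 'C622T'] -> total ['C197H', 'C622T', 'E668M', 'G853I', 'I881N', 'K239E']
Mutations(Delta) = ['C197H', 'C622T', 'E668M', 'G853I', 'I881N', 'K239E']
Accumulating mutations along path to Theta:
  At Alpha: gained [] -> total []
  At Gamma: gained ['G853I', 'K239E'] -> total ['G853I', 'K239E']
  At Epsilon: gained ['C197H', 'I881N'] -> total ['C197H', 'G853I', 'I881N', 'K239E']
  At Theta: gained ['L602T'] -> total ['C197H', 'G853I', 'I881N', 'K239E', 'L602T']
Mutations(Theta) = ['C197H', 'G853I', 'I881N', 'K239E', 'L602T']
Intersection: ['C197H', 'C622T', 'E668M', 'G853I', 'I881N', 'K239E'] ∩ ['C197H', 'G853I', 'I881N', 'K239E', 'L602T'] = ['C197H', 'G853I', 'I881N', 'K239E']

Answer: C197H,G853I,I881N,K239E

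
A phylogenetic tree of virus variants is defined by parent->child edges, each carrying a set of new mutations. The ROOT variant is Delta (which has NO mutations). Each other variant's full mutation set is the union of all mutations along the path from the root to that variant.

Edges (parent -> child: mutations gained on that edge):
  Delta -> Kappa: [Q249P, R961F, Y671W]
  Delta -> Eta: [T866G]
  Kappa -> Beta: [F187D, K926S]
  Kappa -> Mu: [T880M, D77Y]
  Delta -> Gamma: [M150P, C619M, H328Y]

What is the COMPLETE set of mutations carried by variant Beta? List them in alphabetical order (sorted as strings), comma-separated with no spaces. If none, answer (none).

Answer: F187D,K926S,Q249P,R961F,Y671W

Derivation:
At Delta: gained [] -> total []
At Kappa: gained ['Q249P', 'R961F', 'Y671W'] -> total ['Q249P', 'R961F', 'Y671W']
At Beta: gained ['F187D', 'K926S'] -> total ['F187D', 'K926S', 'Q249P', 'R961F', 'Y671W']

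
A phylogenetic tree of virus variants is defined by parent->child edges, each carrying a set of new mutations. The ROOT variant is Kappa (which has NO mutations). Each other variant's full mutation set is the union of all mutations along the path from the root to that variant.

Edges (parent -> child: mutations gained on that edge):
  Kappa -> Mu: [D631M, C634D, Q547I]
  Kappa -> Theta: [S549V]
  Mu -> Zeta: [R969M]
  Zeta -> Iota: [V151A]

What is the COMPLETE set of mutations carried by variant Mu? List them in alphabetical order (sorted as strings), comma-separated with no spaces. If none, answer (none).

Answer: C634D,D631M,Q547I

Derivation:
At Kappa: gained [] -> total []
At Mu: gained ['D631M', 'C634D', 'Q547I'] -> total ['C634D', 'D631M', 'Q547I']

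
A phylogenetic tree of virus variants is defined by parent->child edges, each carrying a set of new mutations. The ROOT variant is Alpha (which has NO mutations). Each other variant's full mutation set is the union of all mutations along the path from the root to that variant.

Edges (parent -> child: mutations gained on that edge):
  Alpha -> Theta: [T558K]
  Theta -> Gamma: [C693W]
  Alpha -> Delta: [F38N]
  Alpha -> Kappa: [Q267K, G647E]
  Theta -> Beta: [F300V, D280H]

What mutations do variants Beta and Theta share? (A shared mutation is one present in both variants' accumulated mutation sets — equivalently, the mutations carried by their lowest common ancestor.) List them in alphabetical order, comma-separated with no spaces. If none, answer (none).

Answer: T558K

Derivation:
Accumulating mutations along path to Beta:
  At Alpha: gained [] -> total []
  At Theta: gained ['T558K'] -> total ['T558K']
  At Beta: gained ['F300V', 'D280H'] -> total ['D280H', 'F300V', 'T558K']
Mutations(Beta) = ['D280H', 'F300V', 'T558K']
Accumulating mutations along path to Theta:
  At Alpha: gained [] -> total []
  At Theta: gained ['T558K'] -> total ['T558K']
Mutations(Theta) = ['T558K']
Intersection: ['D280H', 'F300V', 'T558K'] ∩ ['T558K'] = ['T558K']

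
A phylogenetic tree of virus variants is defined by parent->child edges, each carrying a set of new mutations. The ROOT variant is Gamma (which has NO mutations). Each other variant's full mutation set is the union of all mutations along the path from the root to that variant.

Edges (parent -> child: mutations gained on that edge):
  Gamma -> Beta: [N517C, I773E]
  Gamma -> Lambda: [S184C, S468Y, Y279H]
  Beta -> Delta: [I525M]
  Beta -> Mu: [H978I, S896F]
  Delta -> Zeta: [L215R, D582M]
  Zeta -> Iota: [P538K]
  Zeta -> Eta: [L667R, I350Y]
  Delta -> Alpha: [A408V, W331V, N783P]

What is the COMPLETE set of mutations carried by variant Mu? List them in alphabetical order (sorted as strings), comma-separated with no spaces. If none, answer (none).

At Gamma: gained [] -> total []
At Beta: gained ['N517C', 'I773E'] -> total ['I773E', 'N517C']
At Mu: gained ['H978I', 'S896F'] -> total ['H978I', 'I773E', 'N517C', 'S896F']

Answer: H978I,I773E,N517C,S896F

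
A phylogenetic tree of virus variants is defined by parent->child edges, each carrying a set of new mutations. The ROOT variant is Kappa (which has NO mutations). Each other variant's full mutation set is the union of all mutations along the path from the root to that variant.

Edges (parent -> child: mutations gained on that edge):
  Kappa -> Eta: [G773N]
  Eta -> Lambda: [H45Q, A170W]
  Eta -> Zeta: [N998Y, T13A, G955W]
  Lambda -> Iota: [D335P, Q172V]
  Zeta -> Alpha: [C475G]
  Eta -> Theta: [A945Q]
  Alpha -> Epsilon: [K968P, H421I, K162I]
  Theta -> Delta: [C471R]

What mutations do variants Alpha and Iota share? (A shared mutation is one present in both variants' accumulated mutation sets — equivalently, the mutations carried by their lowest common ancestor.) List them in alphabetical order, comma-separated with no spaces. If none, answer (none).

Answer: G773N

Derivation:
Accumulating mutations along path to Alpha:
  At Kappa: gained [] -> total []
  At Eta: gained ['G773N'] -> total ['G773N']
  At Zeta: gained ['N998Y', 'T13A', 'G955W'] -> total ['G773N', 'G955W', 'N998Y', 'T13A']
  At Alpha: gained ['C475G'] -> total ['C475G', 'G773N', 'G955W', 'N998Y', 'T13A']
Mutations(Alpha) = ['C475G', 'G773N', 'G955W', 'N998Y', 'T13A']
Accumulating mutations along path to Iota:
  At Kappa: gained [] -> total []
  At Eta: gained ['G773N'] -> total ['G773N']
  At Lambda: gained ['H45Q', 'A170W'] -> total ['A170W', 'G773N', 'H45Q']
  At Iota: gained ['D335P', 'Q172V'] -> total ['A170W', 'D335P', 'G773N', 'H45Q', 'Q172V']
Mutations(Iota) = ['A170W', 'D335P', 'G773N', 'H45Q', 'Q172V']
Intersection: ['C475G', 'G773N', 'G955W', 'N998Y', 'T13A'] ∩ ['A170W', 'D335P', 'G773N', 'H45Q', 'Q172V'] = ['G773N']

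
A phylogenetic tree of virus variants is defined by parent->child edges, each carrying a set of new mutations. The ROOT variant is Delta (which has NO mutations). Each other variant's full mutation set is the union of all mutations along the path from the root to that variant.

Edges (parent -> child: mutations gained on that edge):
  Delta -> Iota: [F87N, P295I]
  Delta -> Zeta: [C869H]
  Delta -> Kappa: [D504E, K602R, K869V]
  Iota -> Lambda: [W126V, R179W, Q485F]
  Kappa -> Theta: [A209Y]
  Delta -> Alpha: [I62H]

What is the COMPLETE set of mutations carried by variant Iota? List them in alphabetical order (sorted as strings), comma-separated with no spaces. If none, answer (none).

Answer: F87N,P295I

Derivation:
At Delta: gained [] -> total []
At Iota: gained ['F87N', 'P295I'] -> total ['F87N', 'P295I']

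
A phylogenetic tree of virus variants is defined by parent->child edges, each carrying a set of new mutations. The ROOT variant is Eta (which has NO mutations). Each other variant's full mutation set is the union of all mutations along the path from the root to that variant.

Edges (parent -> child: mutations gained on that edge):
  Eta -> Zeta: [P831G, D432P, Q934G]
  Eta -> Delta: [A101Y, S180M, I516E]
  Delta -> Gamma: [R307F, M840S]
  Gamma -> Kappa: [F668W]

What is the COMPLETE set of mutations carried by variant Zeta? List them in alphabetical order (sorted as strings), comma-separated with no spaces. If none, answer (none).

At Eta: gained [] -> total []
At Zeta: gained ['P831G', 'D432P', 'Q934G'] -> total ['D432P', 'P831G', 'Q934G']

Answer: D432P,P831G,Q934G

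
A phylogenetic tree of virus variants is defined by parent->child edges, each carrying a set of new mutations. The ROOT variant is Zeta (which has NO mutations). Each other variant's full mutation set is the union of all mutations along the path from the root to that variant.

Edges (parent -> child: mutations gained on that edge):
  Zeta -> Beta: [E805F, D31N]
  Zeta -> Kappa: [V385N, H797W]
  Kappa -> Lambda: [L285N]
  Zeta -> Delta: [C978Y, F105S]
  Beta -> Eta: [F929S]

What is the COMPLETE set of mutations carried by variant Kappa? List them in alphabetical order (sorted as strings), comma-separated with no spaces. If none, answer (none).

Answer: H797W,V385N

Derivation:
At Zeta: gained [] -> total []
At Kappa: gained ['V385N', 'H797W'] -> total ['H797W', 'V385N']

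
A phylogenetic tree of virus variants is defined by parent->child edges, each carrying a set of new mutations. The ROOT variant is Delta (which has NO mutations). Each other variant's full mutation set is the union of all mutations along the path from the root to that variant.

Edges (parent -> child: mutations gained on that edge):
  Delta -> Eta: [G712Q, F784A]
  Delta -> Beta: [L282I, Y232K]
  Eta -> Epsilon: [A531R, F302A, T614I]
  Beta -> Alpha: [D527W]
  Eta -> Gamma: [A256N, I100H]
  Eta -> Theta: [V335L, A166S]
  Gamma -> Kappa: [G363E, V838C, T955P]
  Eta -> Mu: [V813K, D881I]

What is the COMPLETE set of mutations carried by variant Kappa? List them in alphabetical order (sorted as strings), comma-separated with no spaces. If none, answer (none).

Answer: A256N,F784A,G363E,G712Q,I100H,T955P,V838C

Derivation:
At Delta: gained [] -> total []
At Eta: gained ['G712Q', 'F784A'] -> total ['F784A', 'G712Q']
At Gamma: gained ['A256N', 'I100H'] -> total ['A256N', 'F784A', 'G712Q', 'I100H']
At Kappa: gained ['G363E', 'V838C', 'T955P'] -> total ['A256N', 'F784A', 'G363E', 'G712Q', 'I100H', 'T955P', 'V838C']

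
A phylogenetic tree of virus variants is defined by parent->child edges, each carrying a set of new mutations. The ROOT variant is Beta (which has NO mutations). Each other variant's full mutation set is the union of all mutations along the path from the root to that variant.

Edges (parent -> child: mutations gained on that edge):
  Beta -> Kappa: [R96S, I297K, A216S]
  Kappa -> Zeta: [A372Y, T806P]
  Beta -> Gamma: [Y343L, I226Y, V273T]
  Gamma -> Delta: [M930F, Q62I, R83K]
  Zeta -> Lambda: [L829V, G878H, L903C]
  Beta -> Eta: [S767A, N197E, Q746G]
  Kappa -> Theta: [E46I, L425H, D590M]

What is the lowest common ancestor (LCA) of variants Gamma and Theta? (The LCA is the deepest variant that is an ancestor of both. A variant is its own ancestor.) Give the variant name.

Path from root to Gamma: Beta -> Gamma
  ancestors of Gamma: {Beta, Gamma}
Path from root to Theta: Beta -> Kappa -> Theta
  ancestors of Theta: {Beta, Kappa, Theta}
Common ancestors: {Beta}
Walk up from Theta: Theta (not in ancestors of Gamma), Kappa (not in ancestors of Gamma), Beta (in ancestors of Gamma)
Deepest common ancestor (LCA) = Beta

Answer: Beta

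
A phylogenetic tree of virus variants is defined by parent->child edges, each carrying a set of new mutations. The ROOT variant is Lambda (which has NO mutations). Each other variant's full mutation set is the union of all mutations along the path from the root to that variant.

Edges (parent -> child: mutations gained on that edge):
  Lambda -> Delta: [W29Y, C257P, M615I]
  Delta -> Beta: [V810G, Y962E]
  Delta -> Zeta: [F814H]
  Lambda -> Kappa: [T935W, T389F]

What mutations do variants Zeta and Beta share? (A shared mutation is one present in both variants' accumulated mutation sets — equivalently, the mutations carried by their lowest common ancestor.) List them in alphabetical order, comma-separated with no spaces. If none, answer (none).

Accumulating mutations along path to Zeta:
  At Lambda: gained [] -> total []
  At Delta: gained ['W29Y', 'C257P', 'M615I'] -> total ['C257P', 'M615I', 'W29Y']
  At Zeta: gained ['F814H'] -> total ['C257P', 'F814H', 'M615I', 'W29Y']
Mutations(Zeta) = ['C257P', 'F814H', 'M615I', 'W29Y']
Accumulating mutations along path to Beta:
  At Lambda: gained [] -> total []
  At Delta: gained ['W29Y', 'C257P', 'M615I'] -> total ['C257P', 'M615I', 'W29Y']
  At Beta: gained ['V810G', 'Y962E'] -> total ['C257P', 'M615I', 'V810G', 'W29Y', 'Y962E']
Mutations(Beta) = ['C257P', 'M615I', 'V810G', 'W29Y', 'Y962E']
Intersection: ['C257P', 'F814H', 'M615I', 'W29Y'] ∩ ['C257P', 'M615I', 'V810G', 'W29Y', 'Y962E'] = ['C257P', 'M615I', 'W29Y']

Answer: C257P,M615I,W29Y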